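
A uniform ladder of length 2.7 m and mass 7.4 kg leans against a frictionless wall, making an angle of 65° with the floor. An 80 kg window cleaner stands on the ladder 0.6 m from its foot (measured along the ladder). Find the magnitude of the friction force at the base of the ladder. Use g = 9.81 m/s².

f ≈ 98.2 N

Sum moments about the foot of the ladder (the floor normal and friction both act there and drop out).
Ladder weight 7.4×9.81 = 72.59 N acts at 1.35 m along the ladder; its horizontal arm is 1.35·cos65° = 0.5705 m → τ = 41.41 N·m clockwise.
Window cleaner: 80×9.81 = 784.8 N at 0.6 m → arm 0.2536 m → τ = 199 N·m clockwise.
Wall normal N acts horizontally at the top; its moment arm is the height L sinθ = 2.7·sin65° = 2.447 m, counterclockwise.
Balancing moments: N × 2.447 = 240.4, giving N = 98.2 N.
ΣFx = 0: friction at the foot balances the wall's push, so f = N_wall = 98.2 N.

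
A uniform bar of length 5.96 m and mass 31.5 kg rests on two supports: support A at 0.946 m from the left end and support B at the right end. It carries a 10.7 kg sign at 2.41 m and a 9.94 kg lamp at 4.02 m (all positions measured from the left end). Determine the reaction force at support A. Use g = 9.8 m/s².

R_A ≈ 295 N

Choose support B as the axis so its reaction then has zero moment arm.
Beam weight: 31.5 × 9.8 = 308.7 N down at 2.98 m → arm 2.98 m, τ = 308.7 × 2.98 = 919.9 N·m counterclockwise.
Sign: 10.7 × 9.8 = 104.9 N down at 2.41 m → arm 3.55 m, τ = 104.9 × 3.55 = 372.4 N·m counterclockwise.
Lamp: 9.94 × 9.8 = 97.41 N down at 4.02 m → arm 1.94 m, τ = 97.41 × 1.94 = 189 N·m counterclockwise.
Net load moment about support B = 1481 N·m counterclockwise.
Reaction R at support A is upward at 0.946 m, arm 5.014 m → moment R × 5.014 clockwise.
For rotational equilibrium, R × 5.014 = 1481, so R = 295 N.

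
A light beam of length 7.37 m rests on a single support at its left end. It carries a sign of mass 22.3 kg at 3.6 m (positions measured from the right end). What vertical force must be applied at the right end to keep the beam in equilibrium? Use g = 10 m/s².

F ≈ 114 N

Choose the left end as the axis so the unknown pivot reaction has zero arm there.
Sign: 22.3 × 10 = 223 N down at 3.6 m → arm 3.77 m, τ = 223 × 3.77 = 840.7 N·m clockwise.
Net moment of the loads = 840.7 N·m clockwise.
The upward force F acts at the right end, arm 7.37 m, giving F × 7.37 counterclockwise.
Στ = 0 ⇒ F × 7.37 = 840.7 ⇒ F = 840.7 / 7.37 = 114 N.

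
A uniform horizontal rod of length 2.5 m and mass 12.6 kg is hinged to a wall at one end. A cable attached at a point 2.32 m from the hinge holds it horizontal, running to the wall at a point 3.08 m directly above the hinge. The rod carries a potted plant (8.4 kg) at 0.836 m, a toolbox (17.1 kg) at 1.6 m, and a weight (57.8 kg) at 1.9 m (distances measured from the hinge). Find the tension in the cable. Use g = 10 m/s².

Choose the hinge as the axis so the unknown hinge reaction has zero arm there.
Beam weight: 12.6 × 10 = 126 N down at 1.25 m → arm 1.25 m, τ = 126 × 1.25 = 157.5 N·m clockwise.
Potted plant: 8.4 × 10 = 84 N down at 0.836 m → arm 0.836 m, τ = 84 × 0.836 = 70.22 N·m clockwise.
Toolbox: 17.1 × 10 = 171 N down at 1.6 m → arm 1.6 m, τ = 171 × 1.6 = 273.6 N·m clockwise.
Weight: 57.8 × 10 = 578 N down at 1.9 m → arm 1.9 m, τ = 578 × 1.9 = 1098 N·m clockwise.
Total clockwise load moment = 1599 N·m.
The cable tension T acts at 2.32 m; only its component perpendicular to the rod, T sinθ, produces torque. sinθ = h/√(h²+d²) = 3.08/√(3.08²+2.32²) = 0.7988.
Balancing moments: T × 2.32 × 0.7988 = 1599, giving T = 1599 / 1.853 = 863 N.

T ≈ 863 N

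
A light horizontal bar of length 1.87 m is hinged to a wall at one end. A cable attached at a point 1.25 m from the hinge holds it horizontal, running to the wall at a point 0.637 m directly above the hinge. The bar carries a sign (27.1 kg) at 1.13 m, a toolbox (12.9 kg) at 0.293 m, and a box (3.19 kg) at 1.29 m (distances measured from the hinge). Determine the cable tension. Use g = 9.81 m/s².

About the hinge:
Sign: 27.1 × 9.81 = 265.9 N down at 1.13 m → arm 1.13 m, τ = 265.9 × 1.13 = 300.5 N·m clockwise.
Toolbox: 12.9 × 9.81 = 126.5 N down at 0.293 m → arm 0.293 m, τ = 126.5 × 0.293 = 37.06 N·m clockwise.
Box: 3.19 × 9.81 = 31.29 N down at 1.29 m → arm 1.29 m, τ = 31.29 × 1.29 = 40.36 N·m clockwise.
Total clockwise load moment = 377.9 N·m.
The cable tension T acts at 1.25 m; only its component perpendicular to the bar, T sinθ, produces torque. sinθ = h/√(h²+d²) = 0.637/√(0.637²+1.25²) = 0.454.
Balancing moments: T × 1.25 × 0.454 = 377.9, giving T = 377.9 / 0.5675 = 666 N.

T ≈ 666 N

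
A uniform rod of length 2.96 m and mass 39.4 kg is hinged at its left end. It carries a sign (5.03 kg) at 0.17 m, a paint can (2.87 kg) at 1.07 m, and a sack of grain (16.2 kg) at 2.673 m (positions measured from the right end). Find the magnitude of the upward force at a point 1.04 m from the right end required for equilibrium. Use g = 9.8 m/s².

F ≈ 421 N

Choose the left end as the axis so the unknown pivot reaction has zero arm there.
Beam weight: 39.4 × 9.8 = 386.1 N down at 1.48 m → arm 1.48 m, τ = 386.1 × 1.48 = 571.4 N·m clockwise.
Sign: 5.03 × 9.8 = 49.29 N down at 0.17 m → arm 2.79 m, τ = 49.29 × 2.79 = 137.5 N·m clockwise.
Paint can: 2.87 × 9.8 = 28.13 N down at 1.07 m → arm 1.89 m, τ = 28.13 × 1.89 = 53.17 N·m clockwise.
Sack of grain: 16.2 × 9.8 = 158.8 N down at 2.673 m → arm 0.287 m, τ = 158.8 × 0.287 = 45.58 N·m clockwise.
Net moment of the loads = 807.6 N·m clockwise.
The upward force F acts at a point 1.04 m from the right end, arm 1.92 m, giving F × 1.92 counterclockwise.
Setting net torque to zero: F × 1.92 = 807.6 → F = 807.6 / 1.92 = 421 N.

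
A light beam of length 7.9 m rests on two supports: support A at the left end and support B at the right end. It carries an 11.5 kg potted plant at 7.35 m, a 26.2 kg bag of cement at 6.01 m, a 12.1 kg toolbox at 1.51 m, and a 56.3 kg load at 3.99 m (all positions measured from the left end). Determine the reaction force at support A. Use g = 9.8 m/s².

R_A ≈ 438 N

Choose support B as the axis so its reaction then has zero moment arm.
Potted plant: 11.5 × 9.8 = 112.7 N down at 7.35 m → arm 0.55 m, τ = 112.7 × 0.55 = 61.99 N·m counterclockwise.
Bag of cement: 26.2 × 9.8 = 256.8 N down at 6.01 m → arm 1.89 m, τ = 256.8 × 1.89 = 485.4 N·m counterclockwise.
Toolbox: 12.1 × 9.8 = 118.6 N down at 1.51 m → arm 6.39 m, τ = 118.6 × 6.39 = 757.9 N·m counterclockwise.
Load: 56.3 × 9.8 = 551.7 N down at 3.99 m → arm 3.91 m, τ = 551.7 × 3.91 = 2157 N·m counterclockwise.
Net load moment about support B = 3462 N·m counterclockwise.
Reaction R at support A is upward at 0 m, arm 7.9 m → moment R × 7.9 clockwise.
For rotational equilibrium, R × 7.9 = 3462, so R = 438 N.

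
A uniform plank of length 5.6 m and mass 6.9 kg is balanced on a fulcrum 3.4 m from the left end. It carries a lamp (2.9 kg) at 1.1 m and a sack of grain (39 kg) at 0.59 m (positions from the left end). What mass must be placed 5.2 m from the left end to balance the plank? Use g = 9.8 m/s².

Taking torques about the fulcrum (at 3.4 m from the left end):
Beam weight: 6.9 × 9.8 = 67.62 N down at 2.8 m → arm 0.6 m, τ = 67.62 × 0.6 = 40.57 N·m counterclockwise.
Lamp: 2.9 × 9.8 = 28.42 N down at 1.1 m → arm 2.3 m, τ = 28.42 × 2.3 = 65.37 N·m counterclockwise.
Sack of grain: 39 × 9.8 = 382.2 N down at 0.59 m → arm 2.81 m, τ = 382.2 × 2.81 = 1074 N·m counterclockwise.
Net moment of known loads = 1180 N·m counterclockwise.
An unknown mass m at 5.2 m has arm 1.8 m; its moment is m·g·1.8 clockwise.
Στ = 0 ⇒ m × 9.8 × 1.8 = 1180 ⇒ m = 1180 / (9.8 × 1.8) = 66.9 kg.

m ≈ 66.9 kg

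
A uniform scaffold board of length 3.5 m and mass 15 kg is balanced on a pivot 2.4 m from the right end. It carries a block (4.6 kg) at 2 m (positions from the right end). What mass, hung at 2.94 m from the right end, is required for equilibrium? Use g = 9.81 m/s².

m ≈ 21.5 kg

Choose the pivot (at 2.4 m from the right end) as the axis so the support reaction has zero arm there.
Beam weight: 15 × 9.81 = 147.2 N down at 1.75 m → arm 0.65 m, τ = 147.2 × 0.65 = 95.68 N·m clockwise.
Block: 4.6 × 9.81 = 45.13 N down at 2 m → arm 0.4 m, τ = 45.13 × 0.4 = 18.05 N·m clockwise.
Net moment of known loads = 113.7 N·m clockwise.
An unknown mass m at 2.94 m has arm 0.54 m; its moment is m·g·0.54 counterclockwise.
Στ = 0 ⇒ m × 9.81 × 0.54 = 113.7 ⇒ m = 113.7 / (9.81 × 0.54) = 21.5 kg.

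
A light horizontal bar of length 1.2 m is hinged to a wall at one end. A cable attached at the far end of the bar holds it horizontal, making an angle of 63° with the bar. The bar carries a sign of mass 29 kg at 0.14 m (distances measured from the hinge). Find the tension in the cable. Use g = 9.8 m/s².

Take moments about the hinge.
Sign: 29 × 9.8 = 284.2 N down at 0.14 m → arm 0.14 m, τ = 284.2 × 0.14 = 39.79 N·m clockwise.
Total clockwise load moment = 39.79 N·m.
The cable tension T acts at 1.2 m; only its component perpendicular to the bar, T sinθ, produces torque. sin 63° = 0.891.
Balancing moments: T × 1.2 × 0.891 = 39.79, giving T = 39.79 / 1.069 = 37.2 N.

T ≈ 37.2 N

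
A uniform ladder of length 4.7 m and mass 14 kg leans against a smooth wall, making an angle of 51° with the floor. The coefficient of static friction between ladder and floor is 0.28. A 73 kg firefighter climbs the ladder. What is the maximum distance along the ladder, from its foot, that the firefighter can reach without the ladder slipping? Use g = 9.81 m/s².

Take moments about the foot of the ladder.
Ladder weight 14×9.81 = 137.3 N acts at 2.35 m along the ladder; its horizontal arm is 2.35·cos51° = 1.479 m → τ = 203.1 N·m clockwise.
Firefighter weight 73×9.81 = 716.1 N at distance d → arm d·cos51° → τ = 716.1·d·0.6293 clockwise.
Wall normal N at the top has arm L sinθ = 3.653 m counterclockwise, so Στ = 0 gives N·3.653 = 203.1 + 450.6·d.
ΣFy = 0 ⇒ N_floor = 853.4 N, so the maximum friction is μ_s·N_floor = 0.28×853.4 = 239 N. ΣFx = 0 ⇒ N_wall = f, so at the slipping point N = 239 N.
Substituting: 239×3.653 = 203.1 + 450.6·d ⇒ d = (873.1 − 203.1) / 450.6 = 1.49 m.

d ≈ 1.49 m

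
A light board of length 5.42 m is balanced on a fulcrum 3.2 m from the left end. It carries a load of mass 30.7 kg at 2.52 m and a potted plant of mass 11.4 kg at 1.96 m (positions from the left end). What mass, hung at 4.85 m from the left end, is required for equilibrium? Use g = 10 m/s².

Taking torques about the fulcrum (at 3.2 m from the left end):
Load: 30.7 × 10 = 307 N down at 2.52 m → arm 0.68 m, τ = 307 × 0.68 = 208.8 N·m counterclockwise.
Potted plant: 11.4 × 10 = 114 N down at 1.96 m → arm 1.24 m, τ = 114 × 1.24 = 141.4 N·m counterclockwise.
Net moment of known loads = 350.2 N·m counterclockwise.
An unknown mass m at 4.85 m has arm 1.65 m; its moment is m·g·1.65 clockwise.
Στ = 0 ⇒ m × 10 × 1.65 = 350.2 ⇒ m = 350.2 / (10 × 1.65) = 21.2 kg.

m ≈ 21.2 kg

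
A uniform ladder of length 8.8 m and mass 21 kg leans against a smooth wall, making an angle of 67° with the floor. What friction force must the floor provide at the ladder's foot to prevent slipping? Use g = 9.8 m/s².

f ≈ 43.7 N

Take moments about the foot of the ladder.
Ladder weight 21×9.8 = 205.8 N acts at 4.4 m along the ladder; its horizontal arm is 4.4·cos67° = 1.719 m → τ = 353.8 N·m clockwise.
Wall normal N acts horizontally at the top; its moment arm is the height L sinθ = 8.8·sin67° = 8.1 m, counterclockwise.
Στ = 0 ⇒ N × 8.1 = 353.8 ⇒ N = 43.7 N.
ΣFx = 0: friction at the foot balances the wall's push, so f = N_wall = 43.7 N.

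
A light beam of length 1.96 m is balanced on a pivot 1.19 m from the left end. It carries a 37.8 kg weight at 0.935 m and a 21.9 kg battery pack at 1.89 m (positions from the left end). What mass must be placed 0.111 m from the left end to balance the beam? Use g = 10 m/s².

m ≈ 5.27 kg

Take moments about the pivot (at 1.19 m from the left end).
Weight: 37.8 × 10 = 378 N down at 0.935 m → arm 0.255 m, τ = 378 × 0.255 = 96.39 N·m counterclockwise.
Battery pack: 21.9 × 10 = 219 N down at 1.89 m → arm 0.7 m, τ = 219 × 0.7 = 153.3 N·m clockwise.
Net moment of known loads = 56.91 N·m clockwise.
An unknown mass m at 0.111 m has arm 1.079 m; its moment is m·g·1.079 counterclockwise.
Setting net torque to zero: m × 10 × 1.079 = 56.91 → m = 56.91 / (10 × 1.079) = 5.27 kg.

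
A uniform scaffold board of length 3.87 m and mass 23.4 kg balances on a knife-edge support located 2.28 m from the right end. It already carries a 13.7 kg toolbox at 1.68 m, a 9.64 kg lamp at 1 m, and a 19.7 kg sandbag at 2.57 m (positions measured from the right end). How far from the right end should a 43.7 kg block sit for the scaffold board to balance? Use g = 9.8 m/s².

x ≈ 2.8 m from the right end

Take moments about the knife-edge support (at 2.28 m from the right end).
Beam weight: 23.4 × 9.8 = 229.3 N down at 1.935 m → arm 0.345 m, τ = 229.3 × 0.345 = 79.11 N·m clockwise.
Toolbox: 13.7 × 9.8 = 134.3 N down at 1.68 m → arm 0.6 m, τ = 134.3 × 0.6 = 80.58 N·m clockwise.
Lamp: 9.64 × 9.8 = 94.47 N down at 1 m → arm 1.28 m, τ = 94.47 × 1.28 = 120.9 N·m clockwise.
Sandbag: 19.7 × 9.8 = 193.1 N down at 2.57 m → arm 0.29 m, τ = 193.1 × 0.29 = 56 N·m counterclockwise.
Net moment of existing loads = 224.6 N·m clockwise.
The block weighs 43.7 × 9.8 = 428.3 N and must supply an equal counterclockwise moment, so its lever arm about the knife-edge support is 224.6 / 428.3 = 0.524 m.
That puts it at 2.28 + 0.524 = 2.8 m from the right end.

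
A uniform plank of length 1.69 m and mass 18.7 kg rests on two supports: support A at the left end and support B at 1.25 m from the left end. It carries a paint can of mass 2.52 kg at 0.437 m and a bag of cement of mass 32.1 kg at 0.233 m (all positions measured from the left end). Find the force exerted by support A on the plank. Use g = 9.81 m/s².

R_A ≈ 332 N

Take moments about support B.
Beam weight: 18.7 × 9.81 = 183.4 N down at 0.845 m → arm 0.405 m, τ = 183.4 × 0.405 = 74.28 N·m counterclockwise.
Paint can: 2.52 × 9.81 = 24.72 N down at 0.437 m → arm 0.813 m, τ = 24.72 × 0.813 = 20.1 N·m counterclockwise.
Bag of cement: 32.1 × 9.81 = 314.9 N down at 0.233 m → arm 1.017 m, τ = 314.9 × 1.017 = 320.3 N·m counterclockwise.
Net load moment about support B = 414.7 N·m counterclockwise.
Reaction R at support A is upward at 0 m, arm 1.25 m → moment R × 1.25 clockwise.
For rotational equilibrium, R × 1.25 = 414.7, so R = 332 N.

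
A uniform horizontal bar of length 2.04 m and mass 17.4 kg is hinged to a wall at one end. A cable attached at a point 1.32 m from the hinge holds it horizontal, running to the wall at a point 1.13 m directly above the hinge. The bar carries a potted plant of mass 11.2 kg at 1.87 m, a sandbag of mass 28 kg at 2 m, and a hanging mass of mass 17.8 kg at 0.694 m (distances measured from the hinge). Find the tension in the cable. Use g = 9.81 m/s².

T ≈ 1220 N

About the hinge:
Beam weight: 17.4 × 9.81 = 170.7 N down at 1.02 m → arm 1.02 m, τ = 170.7 × 1.02 = 174.1 N·m clockwise.
Potted plant: 11.2 × 9.81 = 109.9 N down at 1.87 m → arm 1.87 m, τ = 109.9 × 1.87 = 205.5 N·m clockwise.
Sandbag: 28 × 9.81 = 274.7 N down at 2 m → arm 2 m, τ = 274.7 × 2 = 549.4 N·m clockwise.
Hanging mass: 17.8 × 9.81 = 174.6 N down at 0.694 m → arm 0.694 m, τ = 174.6 × 0.694 = 121.2 N·m clockwise.
Total clockwise load moment = 1050 N·m.
The cable tension T acts at 1.32 m; only its component perpendicular to the bar, T sinθ, produces torque. sinθ = h/√(h²+d²) = 1.13/√(1.13²+1.32²) = 0.6503.
For rotational equilibrium, T × 1.32 × 0.6503 = 1050, so T = 1050 / 0.8584 = 1220 N.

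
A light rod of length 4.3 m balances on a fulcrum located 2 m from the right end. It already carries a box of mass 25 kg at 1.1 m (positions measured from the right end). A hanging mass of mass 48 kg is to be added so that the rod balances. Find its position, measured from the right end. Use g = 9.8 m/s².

Sum moments about the fulcrum (at 2 m from the right end) (the support reaction has zero arm there).
Box: 25 × 9.8 = 245 N down at 1.1 m → arm 0.9 m, τ = 245 × 0.9 = 220.5 N·m clockwise.
Net moment of existing loads = 220.5 N·m clockwise.
The hanging mass weighs 48 × 9.8 = 470.4 N and must supply an equal counterclockwise moment, so its lever arm about the fulcrum is 220.5 / 470.4 = 0.469 m.
That puts it at 2 + 0.469 = 2.47 m from the right end.

x ≈ 2.47 m from the right end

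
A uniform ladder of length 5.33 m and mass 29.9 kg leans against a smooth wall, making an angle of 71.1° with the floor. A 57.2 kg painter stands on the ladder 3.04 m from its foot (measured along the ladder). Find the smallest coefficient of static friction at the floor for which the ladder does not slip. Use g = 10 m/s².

Sum moments about the foot of the ladder (the floor normal and friction both act there and drop out).
Ladder weight 29.9×10 = 299 N acts at 2.665 m along the ladder; its horizontal arm is 2.665·cos71.1° = 0.8632 m → τ = 258.1 N·m clockwise.
Painter: 57.2×10 = 572 N at 3.04 m → arm 0.9847 m → τ = 563.2 N·m clockwise.
Wall normal N acts horizontally at the top; its moment arm is the height L sinθ = 5.33·sin71.1° = 5.043 m, counterclockwise.
For rotational equilibrium, N × 5.043 = 821.3, so N = 162.9 N.
ΣFx = 0 ⇒ f = N_wall = 162.9 N. ΣFy = 0 ⇒ N_floor = 871 N.
μ_min = f / N_floor = 162.9 / 871 = 0.187.

μ_min ≈ 0.187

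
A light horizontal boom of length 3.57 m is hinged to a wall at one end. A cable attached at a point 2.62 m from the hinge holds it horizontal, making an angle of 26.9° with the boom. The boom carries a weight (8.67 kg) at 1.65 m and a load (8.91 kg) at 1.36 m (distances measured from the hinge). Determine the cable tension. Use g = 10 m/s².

Take moments about the hinge.
Weight: 8.67 × 10 = 86.7 N down at 1.65 m → arm 1.65 m, τ = 86.7 × 1.65 = 143.1 N·m clockwise.
Load: 8.91 × 10 = 89.1 N down at 1.36 m → arm 1.36 m, τ = 89.1 × 1.36 = 121.2 N·m clockwise.
Total clockwise load moment = 264.3 N·m.
The cable tension T acts at 2.62 m; only its component perpendicular to the boom, T sinθ, produces torque. sin 26.9° = 0.4524.
Στ = 0 ⇒ T × 2.62 × 0.4524 = 264.3 ⇒ T = 264.3 / 1.185 = 223 N.

T ≈ 223 N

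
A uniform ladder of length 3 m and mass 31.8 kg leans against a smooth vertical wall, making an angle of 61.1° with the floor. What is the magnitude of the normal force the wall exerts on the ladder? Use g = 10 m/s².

N_wall ≈ 87.8 N

About the foot of the ladder:
Ladder weight 31.8×10 = 318 N acts at 1.5 m along the ladder; its horizontal arm is 1.5·cos61.1° = 0.7249 m → τ = 230.5 N·m clockwise.
Wall normal N acts horizontally at the top; its moment arm is the height L sinθ = 3·sin61.1° = 2.626 m, counterclockwise.
Balancing moments: N × 2.626 = 230.5, giving N = 87.8 N.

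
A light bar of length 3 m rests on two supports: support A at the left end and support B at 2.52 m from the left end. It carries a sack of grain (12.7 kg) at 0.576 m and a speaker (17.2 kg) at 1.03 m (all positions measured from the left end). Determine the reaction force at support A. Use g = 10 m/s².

Take moments about support B.
Sack of grain: 12.7 × 10 = 127 N down at 0.576 m → arm 1.944 m, τ = 127 × 1.944 = 246.9 N·m counterclockwise.
Speaker: 17.2 × 10 = 172 N down at 1.03 m → arm 1.49 m, τ = 172 × 1.49 = 256.3 N·m counterclockwise.
Net load moment about support B = 503.2 N·m counterclockwise.
Reaction R at support A is upward at 0 m, arm 2.52 m → moment R × 2.52 clockwise.
Στ = 0 ⇒ R × 2.52 = 503.2 ⇒ R = 200 N.

R_A ≈ 200 N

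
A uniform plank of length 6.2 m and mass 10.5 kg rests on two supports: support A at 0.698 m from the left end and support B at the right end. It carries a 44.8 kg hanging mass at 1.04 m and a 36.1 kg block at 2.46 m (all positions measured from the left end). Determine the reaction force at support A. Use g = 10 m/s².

R_A ≈ 725 N

Choose support B as the axis so its reaction then has zero moment arm.
Beam weight: 10.5 × 10 = 105 N down at 3.1 m → arm 3.1 m, τ = 105 × 3.1 = 325.5 N·m counterclockwise.
Hanging mass: 44.8 × 10 = 448 N down at 1.04 m → arm 5.16 m, τ = 448 × 5.16 = 2312 N·m counterclockwise.
Block: 36.1 × 10 = 361 N down at 2.46 m → arm 3.74 m, τ = 361 × 3.74 = 1350 N·m counterclockwise.
Net load moment about support B = 3988 N·m counterclockwise.
Reaction R at support A is upward at 0.698 m, arm 5.502 m → moment R × 5.502 clockwise.
Setting net torque to zero: R × 5.502 = 3988 → R = 725 N.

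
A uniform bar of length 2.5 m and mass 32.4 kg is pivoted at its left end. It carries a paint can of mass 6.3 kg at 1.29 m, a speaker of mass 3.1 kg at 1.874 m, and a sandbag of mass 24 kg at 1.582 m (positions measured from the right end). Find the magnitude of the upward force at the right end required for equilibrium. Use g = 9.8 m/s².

Sum moments about the left end (the unknown pivot reaction has zero arm there).
Beam weight: 32.4 × 9.8 = 317.5 N down at 1.25 m → arm 1.25 m, τ = 317.5 × 1.25 = 396.9 N·m clockwise.
Paint can: 6.3 × 9.8 = 61.74 N down at 1.29 m → arm 1.21 m, τ = 61.74 × 1.21 = 74.71 N·m clockwise.
Speaker: 3.1 × 9.8 = 30.38 N down at 1.874 m → arm 0.626 m, τ = 30.38 × 0.626 = 19.02 N·m clockwise.
Sandbag: 24 × 9.8 = 235.2 N down at 1.582 m → arm 0.918 m, τ = 235.2 × 0.918 = 215.9 N·m clockwise.
Net moment of the loads = 706.5 N·m clockwise.
The upward force F acts at the right end, arm 2.5 m, giving F × 2.5 counterclockwise.
Στ = 0 ⇒ F × 2.5 = 706.5 ⇒ F = 706.5 / 2.5 = 283 N.

F ≈ 283 N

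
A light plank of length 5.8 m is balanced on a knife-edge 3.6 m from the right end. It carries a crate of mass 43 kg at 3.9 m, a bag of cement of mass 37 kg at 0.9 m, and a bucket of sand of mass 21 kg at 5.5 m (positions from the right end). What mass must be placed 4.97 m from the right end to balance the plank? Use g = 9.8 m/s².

m ≈ 34.4 kg

Choose the knife-edge (at 3.6 m from the right end) as the axis so the support reaction has zero arm there.
Crate: 43 × 9.8 = 421.4 N down at 3.9 m → arm 0.3 m, τ = 421.4 × 0.3 = 126.4 N·m counterclockwise.
Bag of cement: 37 × 9.8 = 362.6 N down at 0.9 m → arm 2.7 m, τ = 362.6 × 2.7 = 979 N·m clockwise.
Bucket of sand: 21 × 9.8 = 205.8 N down at 5.5 m → arm 1.9 m, τ = 205.8 × 1.9 = 391 N·m counterclockwise.
Net moment of known loads = 461.6 N·m clockwise.
An unknown mass m at 4.97 m has arm 1.37 m; its moment is m·g·1.37 counterclockwise.
Balancing moments: m × 9.8 × 1.37 = 461.6, giving m = 461.6 / (9.8 × 1.37) = 34.4 kg.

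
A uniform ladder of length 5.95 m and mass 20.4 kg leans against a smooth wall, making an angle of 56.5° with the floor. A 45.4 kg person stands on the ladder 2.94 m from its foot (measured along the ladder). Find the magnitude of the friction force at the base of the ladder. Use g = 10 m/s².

f ≈ 216 N

Take moments about the foot of the ladder.
Ladder weight 20.4×10 = 204 N acts at 2.975 m along the ladder; its horizontal arm is 2.975·cos56.5° = 1.642 m → τ = 335 N·m clockwise.
Person: 45.4×10 = 454 N at 2.94 m → arm 1.623 m → τ = 736.8 N·m clockwise.
Wall normal N acts horizontally at the top; its moment arm is the height L sinθ = 5.95·sin56.5° = 4.962 m, counterclockwise.
Balancing moments: N × 4.962 = 1072, giving N = 216 N.
ΣFx = 0: friction at the foot balances the wall's push, so f = N_wall = 216 N.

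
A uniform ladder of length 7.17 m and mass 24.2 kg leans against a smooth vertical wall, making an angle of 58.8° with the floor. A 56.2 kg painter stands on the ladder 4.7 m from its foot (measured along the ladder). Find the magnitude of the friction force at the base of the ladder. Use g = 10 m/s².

Sum moments about the foot of the ladder (the floor normal and friction both act there and drop out).
Ladder weight 24.2×10 = 242 N acts at 3.585 m along the ladder; its horizontal arm is 3.585·cos58.8° = 1.857 m → τ = 449.4 N·m clockwise.
Painter: 56.2×10 = 562 N at 4.7 m → arm 2.435 m → τ = 1368 N·m clockwise.
Wall normal N acts horizontally at the top; its moment arm is the height L sinθ = 7.17·sin58.8° = 6.133 m, counterclockwise.
Στ = 0 ⇒ N × 6.133 = 1817 ⇒ N = 296 N.
ΣFx = 0: friction at the foot balances the wall's push, so f = N_wall = 296 N.

f ≈ 296 N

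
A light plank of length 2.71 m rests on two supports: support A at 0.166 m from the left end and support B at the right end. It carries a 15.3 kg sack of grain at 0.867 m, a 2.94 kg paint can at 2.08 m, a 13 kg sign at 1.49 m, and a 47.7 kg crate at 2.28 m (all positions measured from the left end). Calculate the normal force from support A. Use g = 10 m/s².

Taking torques about support B:
Sack of grain: 15.3 × 10 = 153 N down at 0.867 m → arm 1.843 m, τ = 153 × 1.843 = 282 N·m counterclockwise.
Paint can: 2.94 × 10 = 29.4 N down at 2.08 m → arm 0.63 m, τ = 29.4 × 0.63 = 18.52 N·m counterclockwise.
Sign: 13 × 10 = 130 N down at 1.49 m → arm 1.22 m, τ = 130 × 1.22 = 158.6 N·m counterclockwise.
Crate: 47.7 × 10 = 477 N down at 2.28 m → arm 0.43 m, τ = 477 × 0.43 = 205.1 N·m counterclockwise.
Net load moment about support B = 664.2 N·m counterclockwise.
Reaction R at support A is upward at 0.166 m, arm 2.544 m → moment R × 2.544 clockwise.
Setting net torque to zero: R × 2.544 = 664.2 → R = 261 N.

R_A ≈ 261 N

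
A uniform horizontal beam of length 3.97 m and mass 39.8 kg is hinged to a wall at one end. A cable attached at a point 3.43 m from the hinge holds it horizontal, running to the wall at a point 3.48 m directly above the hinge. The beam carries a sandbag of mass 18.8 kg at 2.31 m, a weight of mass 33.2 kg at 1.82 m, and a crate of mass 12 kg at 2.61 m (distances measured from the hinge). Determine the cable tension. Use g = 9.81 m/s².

T ≈ 860 N

Take moments about the hinge.
Beam weight: 39.8 × 9.81 = 390.4 N down at 1.985 m → arm 1.985 m, τ = 390.4 × 1.985 = 774.9 N·m clockwise.
Sandbag: 18.8 × 9.81 = 184.4 N down at 2.31 m → arm 2.31 m, τ = 184.4 × 2.31 = 426 N·m clockwise.
Weight: 33.2 × 9.81 = 325.7 N down at 1.82 m → arm 1.82 m, τ = 325.7 × 1.82 = 592.8 N·m clockwise.
Crate: 12 × 9.81 = 117.7 N down at 2.61 m → arm 2.61 m, τ = 117.7 × 2.61 = 307.2 N·m clockwise.
Total clockwise load moment = 2101 N·m.
The cable tension T acts at 3.43 m; only its component perpendicular to the beam, T sinθ, produces torque. sinθ = h/√(h²+d²) = 3.48/√(3.48²+3.43²) = 0.7122.
For rotational equilibrium, T × 3.43 × 0.7122 = 2101, so T = 2101 / 2.443 = 860 N.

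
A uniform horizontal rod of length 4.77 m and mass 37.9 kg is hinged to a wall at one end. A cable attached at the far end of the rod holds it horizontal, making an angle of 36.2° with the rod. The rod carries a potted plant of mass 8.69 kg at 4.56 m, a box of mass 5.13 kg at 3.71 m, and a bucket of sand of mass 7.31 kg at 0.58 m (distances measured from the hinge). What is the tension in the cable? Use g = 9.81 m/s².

Sum moments about the hinge (the unknown hinge reaction has zero arm there).
Beam weight: 37.9 × 9.81 = 371.8 N down at 2.385 m → arm 2.385 m, τ = 371.8 × 2.385 = 886.7 N·m clockwise.
Potted plant: 8.69 × 9.81 = 85.25 N down at 4.56 m → arm 4.56 m, τ = 85.25 × 4.56 = 388.7 N·m clockwise.
Box: 5.13 × 9.81 = 50.33 N down at 3.71 m → arm 3.71 m, τ = 50.33 × 3.71 = 186.7 N·m clockwise.
Bucket of sand: 7.31 × 9.81 = 71.71 N down at 0.58 m → arm 0.58 m, τ = 71.71 × 0.58 = 41.59 N·m clockwise.
Total clockwise load moment = 1504 N·m.
The cable tension T acts at 4.77 m; only its component perpendicular to the rod, T sinθ, produces torque. sin 36.2° = 0.5906.
For rotational equilibrium, T × 4.77 × 0.5906 = 1504, so T = 1504 / 2.817 = 534 N.

T ≈ 534 N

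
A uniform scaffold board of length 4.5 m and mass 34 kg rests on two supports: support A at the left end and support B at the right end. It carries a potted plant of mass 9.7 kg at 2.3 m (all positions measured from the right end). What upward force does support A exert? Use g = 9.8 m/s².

R_A ≈ 215 N

Choose support B as the axis so its reaction then has zero moment arm.
Beam weight: 34 × 9.8 = 333.2 N down at 2.25 m → arm 2.25 m, τ = 333.2 × 2.25 = 749.7 N·m counterclockwise.
Potted plant: 9.7 × 9.8 = 95.06 N down at 2.3 m → arm 2.3 m, τ = 95.06 × 2.3 = 218.6 N·m counterclockwise.
Net load moment about support B = 968.3 N·m counterclockwise.
Reaction R at support A is upward at 4.5 m, arm 4.5 m → moment R × 4.5 clockwise.
Balancing moments: R × 4.5 = 968.3, giving R = 215 N.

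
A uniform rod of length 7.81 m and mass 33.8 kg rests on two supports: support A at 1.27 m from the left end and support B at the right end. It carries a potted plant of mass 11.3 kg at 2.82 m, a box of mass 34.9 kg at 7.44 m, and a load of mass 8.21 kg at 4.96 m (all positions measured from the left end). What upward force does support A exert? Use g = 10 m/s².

Taking torques about support B:
Beam weight: 33.8 × 10 = 338 N down at 3.905 m → arm 3.905 m, τ = 338 × 3.905 = 1320 N·m counterclockwise.
Potted plant: 11.3 × 10 = 113 N down at 2.82 m → arm 4.99 m, τ = 113 × 4.99 = 563.9 N·m counterclockwise.
Box: 34.9 × 10 = 349 N down at 7.44 m → arm 0.37 m, τ = 349 × 0.37 = 129.1 N·m counterclockwise.
Load: 8.21 × 10 = 82.1 N down at 4.96 m → arm 2.85 m, τ = 82.1 × 2.85 = 234 N·m counterclockwise.
Net load moment about support B = 2247 N·m counterclockwise.
Reaction R at support A is upward at 1.27 m, arm 6.54 m → moment R × 6.54 clockwise.
Balancing moments: R × 6.54 = 2247, giving R = 344 N.

R_A ≈ 344 N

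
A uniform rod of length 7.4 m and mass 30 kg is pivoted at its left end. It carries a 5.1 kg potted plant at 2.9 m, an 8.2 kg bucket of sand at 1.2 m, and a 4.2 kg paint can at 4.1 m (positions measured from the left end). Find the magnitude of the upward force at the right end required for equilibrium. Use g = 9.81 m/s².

F ≈ 203 N

Choose the left end as the axis so the unknown pivot reaction has zero arm there.
Beam weight: 30 × 9.81 = 294.3 N down at 3.7 m → arm 3.7 m, τ = 294.3 × 3.7 = 1089 N·m clockwise.
Potted plant: 5.1 × 9.81 = 50.03 N down at 2.9 m → arm 2.9 m, τ = 50.03 × 2.9 = 145.1 N·m clockwise.
Bucket of sand: 8.2 × 9.81 = 80.44 N down at 1.2 m → arm 1.2 m, τ = 80.44 × 1.2 = 96.53 N·m clockwise.
Paint can: 4.2 × 9.81 = 41.2 N down at 4.1 m → arm 4.1 m, τ = 41.2 × 4.1 = 168.9 N·m clockwise.
Net moment of the loads = 1500 N·m clockwise.
The upward force F acts at the right end, arm 7.4 m, giving F × 7.4 counterclockwise.
Setting net torque to zero: F × 7.4 = 1500 → F = 1500 / 7.4 = 203 N.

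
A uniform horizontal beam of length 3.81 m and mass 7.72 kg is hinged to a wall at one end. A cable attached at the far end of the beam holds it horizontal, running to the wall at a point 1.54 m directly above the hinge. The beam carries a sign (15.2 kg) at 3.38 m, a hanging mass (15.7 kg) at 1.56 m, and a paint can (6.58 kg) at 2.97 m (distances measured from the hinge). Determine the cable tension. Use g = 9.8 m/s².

T ≈ 756 N

Sum moments about the hinge (the unknown hinge reaction has zero arm there).
Beam weight: 7.72 × 9.8 = 75.66 N down at 1.905 m → arm 1.905 m, τ = 75.66 × 1.905 = 144.1 N·m clockwise.
Sign: 15.2 × 9.8 = 149 N down at 3.38 m → arm 3.38 m, τ = 149 × 3.38 = 503.6 N·m clockwise.
Hanging mass: 15.7 × 9.8 = 153.9 N down at 1.56 m → arm 1.56 m, τ = 153.9 × 1.56 = 240.1 N·m clockwise.
Paint can: 6.58 × 9.8 = 64.48 N down at 2.97 m → arm 2.97 m, τ = 64.48 × 2.97 = 191.5 N·m clockwise.
Total clockwise load moment = 1079 N·m.
The cable tension T acts at 3.81 m; only its component perpendicular to the beam, T sinθ, produces torque. sinθ = h/√(h²+d²) = 1.54/√(1.54²+3.81²) = 0.3747.
Στ = 0 ⇒ T × 3.81 × 0.3747 = 1079 ⇒ T = 1079 / 1.428 = 756 N.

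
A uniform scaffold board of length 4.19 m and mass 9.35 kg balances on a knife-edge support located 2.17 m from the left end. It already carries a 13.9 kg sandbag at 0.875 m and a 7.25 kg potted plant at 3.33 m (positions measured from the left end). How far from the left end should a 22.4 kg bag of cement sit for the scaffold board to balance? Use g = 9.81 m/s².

Sum moments about the knife-edge support (at 2.17 m from the left end) (the support reaction has zero arm there).
Beam weight: 9.35 × 9.81 = 91.72 N down at 2.095 m → arm 0.075 m, τ = 91.72 × 0.075 = 6.879 N·m counterclockwise.
Sandbag: 13.9 × 9.81 = 136.4 N down at 0.875 m → arm 1.295 m, τ = 136.4 × 1.295 = 176.6 N·m counterclockwise.
Potted plant: 7.25 × 9.81 = 71.12 N down at 3.33 m → arm 1.16 m, τ = 71.12 × 1.16 = 82.5 N·m clockwise.
Net moment of existing loads = 101 N·m counterclockwise.
The bag of cement weighs 22.4 × 9.81 = 219.7 N and must supply an equal clockwise moment, so its lever arm about the knife-edge support is 101 / 219.7 = 0.46 m.
That puts it at 2.17 + 0.46 = 2.63 m from the left end.

x ≈ 2.63 m from the left end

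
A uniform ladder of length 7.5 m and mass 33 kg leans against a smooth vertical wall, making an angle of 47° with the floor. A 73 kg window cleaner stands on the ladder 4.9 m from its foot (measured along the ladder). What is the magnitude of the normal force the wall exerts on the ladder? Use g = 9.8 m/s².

N_wall ≈ 587 N

Sum moments about the foot of the ladder (the floor normal and friction both act there and drop out).
Ladder weight 33×9.8 = 323.4 N acts at 3.75 m along the ladder; its horizontal arm is 3.75·cos47° = 2.557 m → τ = 826.9 N·m clockwise.
Window cleaner: 73×9.8 = 715.4 N at 4.9 m → arm 3.342 m → τ = 2391 N·m clockwise.
Wall normal N acts horizontally at the top; its moment arm is the height L sinθ = 7.5·sin47° = 5.485 m, counterclockwise.
Στ = 0 ⇒ N × 5.485 = 3218 ⇒ N = 587 N.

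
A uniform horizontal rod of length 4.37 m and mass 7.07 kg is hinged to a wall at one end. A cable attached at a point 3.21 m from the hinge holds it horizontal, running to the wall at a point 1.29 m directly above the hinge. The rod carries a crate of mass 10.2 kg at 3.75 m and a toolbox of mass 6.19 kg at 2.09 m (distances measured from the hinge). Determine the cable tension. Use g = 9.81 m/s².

About the hinge:
Beam weight: 7.07 × 9.81 = 69.36 N down at 2.185 m → arm 2.185 m, τ = 69.36 × 2.185 = 151.6 N·m clockwise.
Crate: 10.2 × 9.81 = 100.1 N down at 3.75 m → arm 3.75 m, τ = 100.1 × 3.75 = 375.4 N·m clockwise.
Toolbox: 6.19 × 9.81 = 60.72 N down at 2.09 m → arm 2.09 m, τ = 60.72 × 2.09 = 126.9 N·m clockwise.
Total clockwise load moment = 653.9 N·m.
The cable tension T acts at 3.21 m; only its component perpendicular to the rod, T sinθ, produces torque. sinθ = h/√(h²+d²) = 1.29/√(1.29²+3.21²) = 0.3729.
Balancing moments: T × 3.21 × 0.3729 = 653.9, giving T = 653.9 / 1.197 = 546 N.

T ≈ 546 N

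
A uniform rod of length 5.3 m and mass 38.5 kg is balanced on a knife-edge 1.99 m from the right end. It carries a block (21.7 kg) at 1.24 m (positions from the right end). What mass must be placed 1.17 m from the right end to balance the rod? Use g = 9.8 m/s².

Choose the knife-edge (at 1.99 m from the right end) as the axis so the support reaction has zero arm there.
Beam weight: 38.5 × 9.8 = 377.3 N down at 2.65 m → arm 0.66 m, τ = 377.3 × 0.66 = 249 N·m counterclockwise.
Block: 21.7 × 9.8 = 212.7 N down at 1.24 m → arm 0.75 m, τ = 212.7 × 0.75 = 159.5 N·m clockwise.
Net moment of known loads = 89.5 N·m counterclockwise.
An unknown mass m at 1.17 m has arm 0.82 m; its moment is m·g·0.82 clockwise.
Balancing moments: m × 9.8 × 0.82 = 89.5, giving m = 89.5 / (9.8 × 0.82) = 11.1 kg.

m ≈ 11.1 kg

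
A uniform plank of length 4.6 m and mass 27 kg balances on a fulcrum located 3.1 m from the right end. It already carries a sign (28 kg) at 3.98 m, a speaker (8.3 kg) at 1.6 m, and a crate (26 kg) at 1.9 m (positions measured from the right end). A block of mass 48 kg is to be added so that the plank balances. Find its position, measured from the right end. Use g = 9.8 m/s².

x ≈ 3.95 m from the right end

Sum moments about the fulcrum (at 3.1 m from the right end) (the support reaction has zero arm there).
Beam weight: 27 × 9.8 = 264.6 N down at 2.3 m → arm 0.8 m, τ = 264.6 × 0.8 = 211.7 N·m clockwise.
Sign: 28 × 9.8 = 274.4 N down at 3.98 m → arm 0.88 m, τ = 274.4 × 0.88 = 241.5 N·m counterclockwise.
Speaker: 8.3 × 9.8 = 81.34 N down at 1.6 m → arm 1.5 m, τ = 81.34 × 1.5 = 122 N·m clockwise.
Crate: 26 × 9.8 = 254.8 N down at 1.9 m → arm 1.2 m, τ = 254.8 × 1.2 = 305.8 N·m clockwise.
Net moment of existing loads = 398 N·m clockwise.
The block weighs 48 × 9.8 = 470.4 N and must supply an equal counterclockwise moment, so its lever arm about the fulcrum is 398 / 470.4 = 0.846 m.
That puts it at 3.1 + 0.846 = 3.95 m from the right end.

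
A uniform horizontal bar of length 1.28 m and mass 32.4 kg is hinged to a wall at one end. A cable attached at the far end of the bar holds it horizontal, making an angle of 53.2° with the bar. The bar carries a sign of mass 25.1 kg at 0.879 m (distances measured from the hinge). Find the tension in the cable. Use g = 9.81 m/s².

T ≈ 410 N

About the hinge:
Beam weight: 32.4 × 9.81 = 317.8 N down at 0.64 m → arm 0.64 m, τ = 317.8 × 0.64 = 203.4 N·m clockwise.
Sign: 25.1 × 9.81 = 246.2 N down at 0.879 m → arm 0.879 m, τ = 246.2 × 0.879 = 216.4 N·m clockwise.
Total clockwise load moment = 419.8 N·m.
The cable tension T acts at 1.28 m; only its component perpendicular to the bar, T sinθ, produces torque. sin 53.2° = 0.8007.
For rotational equilibrium, T × 1.28 × 0.8007 = 419.8, so T = 419.8 / 1.025 = 410 N.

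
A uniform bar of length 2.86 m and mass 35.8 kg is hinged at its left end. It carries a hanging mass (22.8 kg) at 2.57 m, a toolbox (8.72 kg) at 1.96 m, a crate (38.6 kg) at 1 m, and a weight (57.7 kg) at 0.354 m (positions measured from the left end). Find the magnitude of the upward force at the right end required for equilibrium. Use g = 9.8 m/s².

F ≈ 637 N

Choose the left end as the axis so the unknown pivot reaction has zero arm there.
Beam weight: 35.8 × 9.8 = 350.8 N down at 1.43 m → arm 1.43 m, τ = 350.8 × 1.43 = 501.6 N·m clockwise.
Hanging mass: 22.8 × 9.8 = 223.4 N down at 2.57 m → arm 2.57 m, τ = 223.4 × 2.57 = 574.1 N·m clockwise.
Toolbox: 8.72 × 9.8 = 85.46 N down at 1.96 m → arm 1.96 m, τ = 85.46 × 1.96 = 167.5 N·m clockwise.
Crate: 38.6 × 9.8 = 378.3 N down at 1 m → arm 1 m, τ = 378.3 × 1 = 378.3 N·m clockwise.
Weight: 57.7 × 9.8 = 565.5 N down at 0.354 m → arm 0.354 m, τ = 565.5 × 0.354 = 200.2 N·m clockwise.
Net moment of the loads = 1822 N·m clockwise.
The upward force F acts at the right end, arm 2.86 m, giving F × 2.86 counterclockwise.
Στ = 0 ⇒ F × 2.86 = 1822 ⇒ F = 1822 / 2.86 = 637 N.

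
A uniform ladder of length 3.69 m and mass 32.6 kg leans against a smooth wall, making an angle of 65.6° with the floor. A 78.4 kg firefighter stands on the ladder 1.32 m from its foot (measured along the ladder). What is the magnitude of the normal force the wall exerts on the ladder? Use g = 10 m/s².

Choose the foot of the ladder as the axis so the floor normal and friction both act there and drop out.
Ladder weight 32.6×10 = 326 N acts at 1.845 m along the ladder; its horizontal arm is 1.845·cos65.6° = 0.7622 m → τ = 248.5 N·m clockwise.
Firefighter: 78.4×10 = 784 N at 1.32 m → arm 0.5453 m → τ = 427.5 N·m clockwise.
Wall normal N acts horizontally at the top; its moment arm is the height L sinθ = 3.69·sin65.6° = 3.36 m, counterclockwise.
Setting net torque to zero: N × 3.36 = 676 → N = 201 N.

N_wall ≈ 201 N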